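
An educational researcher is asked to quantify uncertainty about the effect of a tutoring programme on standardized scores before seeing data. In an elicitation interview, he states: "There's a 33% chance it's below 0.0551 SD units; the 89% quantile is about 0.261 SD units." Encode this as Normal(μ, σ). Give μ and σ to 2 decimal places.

For Normal(μ,σ), the p-quantile is μ + z_p·σ. Here z_{0.33} = -0.4399, z_{0.89} = 1.227.
So 0.0551 = μ − 0.4399σ and 0.261 = μ + 1.227σ.
Subtracting: σ = (0.261 − 0.0551)/(1.227 − (-0.4399)) = 0.12.
Then μ = 0.0551 − (-0.4399)·0.12 = 0.11.

μ = 0.11, σ = 0.12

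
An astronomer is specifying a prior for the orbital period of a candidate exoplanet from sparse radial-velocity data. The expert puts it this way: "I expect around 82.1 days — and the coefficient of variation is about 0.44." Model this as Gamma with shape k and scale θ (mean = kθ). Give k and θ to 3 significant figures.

k ≈ 5.17, θ ≈ 15.9

For Gamma(k, scale θ): mean = kθ, variance = kθ², so CV = 1/√k.
CV = 0.44, hence k = 1/CV² = 5.17.
Then θ = mean/k = 82.1/5.17 = 15.9.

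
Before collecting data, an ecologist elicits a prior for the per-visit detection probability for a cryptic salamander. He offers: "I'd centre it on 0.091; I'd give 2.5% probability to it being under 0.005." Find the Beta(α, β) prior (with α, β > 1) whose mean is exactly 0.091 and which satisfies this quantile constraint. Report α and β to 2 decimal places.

α ≈ 1.28, β ≈ 12.82

With mean 0.091 fixed, write α = 0.091s, β = 0.909s where s = α+β.
Need P(θ < 0.005) = 0.025 under Beta(0.091s, 0.909s). Normal approximation: (q−m)/√(m(1−m)/s) ≈ z_{0.025} = -1.96, so s ≈ 0.091·0.909·(-1.96)²/(0.005−0.091)² = 43.0.
At s = 43.0: P(θ<0.005) ≈ 0.000. Adjusting to match 0.025 gives s ≈ 14.10.
So α = 0.091·14.10 ≈ 1.28, β = 0.909·14.10 ≈ 12.82.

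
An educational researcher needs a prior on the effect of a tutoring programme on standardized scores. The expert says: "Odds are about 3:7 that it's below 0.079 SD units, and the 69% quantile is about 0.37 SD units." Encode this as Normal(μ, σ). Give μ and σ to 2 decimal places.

The p-quantile of Normal(μ,σ) is μ + z_p·σ, with z_{0.3} = -0.5244 and z_{0.69} = 0.4959.
Eliminate σ: μ = (z₂·x₁ − z₁·x₂)/(z₂ − z₁) = (0.4959·0.079 − (-0.5244)·0.37)/1.02 = 0.23.
Then σ = (x₂ − x₁)/(z₂ − z₁) = (0.37 − 0.079)/1.02 = 0.29.

μ = 0.23, σ = 0.29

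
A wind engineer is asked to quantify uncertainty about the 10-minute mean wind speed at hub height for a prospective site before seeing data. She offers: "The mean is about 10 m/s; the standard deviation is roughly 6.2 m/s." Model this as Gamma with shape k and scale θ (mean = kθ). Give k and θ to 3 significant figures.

k ≈ 2.6, θ ≈ 3.84

For Gamma(k, scale θ): mean = kθ, variance = kθ², so CV = 1/√k.
CV = SD/mean = 6.2/10 = 0.62, hence k = 1/CV² = 2.6.
Then θ = mean/k = 10/2.6 = 3.84.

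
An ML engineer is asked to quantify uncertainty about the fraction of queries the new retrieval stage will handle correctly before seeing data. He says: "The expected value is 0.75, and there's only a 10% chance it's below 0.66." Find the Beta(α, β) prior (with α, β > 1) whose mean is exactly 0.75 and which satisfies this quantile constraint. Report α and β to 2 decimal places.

With mean 0.75 fixed, write α = 0.75s, β = 0.25s where s = α+β.
Need P(θ < 0.66) = 0.1 under Beta(0.75s, 0.25s). Normal approximation: (q−m)/√(m(1−m)/s) ≈ z_{0.1} = -1.28, so s ≈ 0.75·0.25·(-1.28)²/(0.66−0.75)² = 38.0.
At s = 38.0: P(θ<0.66) ≈ 0.105. Adjusting to match 0.1 gives s ≈ 39.75.
So α = 0.75·39.75 ≈ 29.81, β = 0.25·39.75 ≈ 9.94.

α ≈ 29.81, β ≈ 9.94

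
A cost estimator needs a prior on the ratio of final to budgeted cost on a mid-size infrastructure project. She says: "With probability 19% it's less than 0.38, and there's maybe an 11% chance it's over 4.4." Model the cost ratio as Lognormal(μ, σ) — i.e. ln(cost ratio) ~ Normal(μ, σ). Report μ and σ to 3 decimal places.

If T ~ Lognormal(μ,σ) then ln T ~ Normal(μ,σ), so the p-quantile of ln T is μ + z_p·σ.
ln(0.38) = -0.9676 and ln(4.4) = 1.482; z_{0.19} = -0.8779, z_{0.89} = 1.227.
σ = (1.482 − -0.9676)/(1.227 − (-0.8779)) = 1.164.
μ = -0.9676 − (-0.8779)·1.164 = 0.054.

μ ≈ 0.054, σ ≈ 1.164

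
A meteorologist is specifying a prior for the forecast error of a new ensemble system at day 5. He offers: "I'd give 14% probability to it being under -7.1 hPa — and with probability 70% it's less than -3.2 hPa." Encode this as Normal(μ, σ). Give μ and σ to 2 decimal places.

μ = -4.47, σ = 2.43

For Normal(μ,σ), the p-quantile is μ + z_p·σ. Here z_{0.14} = -1.08, z_{0.7} = 0.5244.
So -7.1 = μ − 1.08σ and -3.2 = μ + 0.5244σ.
Subtracting: σ = (-3.2 − -7.1)/(0.5244 − (-1.08)) = 2.43.
Then μ = -7.1 − (-1.08)·2.43 = -4.47.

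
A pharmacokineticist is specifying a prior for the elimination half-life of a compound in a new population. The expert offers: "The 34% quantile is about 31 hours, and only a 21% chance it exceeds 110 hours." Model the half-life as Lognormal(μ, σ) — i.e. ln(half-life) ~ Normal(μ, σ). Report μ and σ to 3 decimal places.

If T ~ Lognormal(μ,σ) then ln T ~ Normal(μ,σ), so the p-quantile of ln T is μ + z_p·σ.
ln(31) = 3.434 and ln(110) = 4.7; z_{0.34} = -0.4125, z_{0.79} = 0.8064.
σ = (4.7 − 3.434)/(0.8064 − (-0.4125)) = 1.039.
μ = 3.434 − (-0.4125)·1.039 = 3.863.

μ ≈ 3.863, σ ≈ 1.039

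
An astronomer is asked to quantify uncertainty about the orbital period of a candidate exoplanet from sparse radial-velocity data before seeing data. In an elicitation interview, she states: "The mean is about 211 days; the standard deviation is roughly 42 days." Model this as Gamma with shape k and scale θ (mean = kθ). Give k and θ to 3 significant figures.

k ≈ 25.2, θ ≈ 8.36

For Gamma(k, scale θ): mean = kθ, variance = kθ², so CV = 1/√k.
CV = SD/mean = 42/211 = 0.1991, hence k = 1/CV² = 25.2.
Then θ = mean/k = 211/25.2 = 8.36.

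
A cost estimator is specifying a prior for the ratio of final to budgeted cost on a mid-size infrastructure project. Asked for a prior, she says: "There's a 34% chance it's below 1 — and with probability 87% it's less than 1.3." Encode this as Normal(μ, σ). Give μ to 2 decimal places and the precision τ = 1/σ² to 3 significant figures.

For Normal(μ,σ), the p-quantile is μ + z_p·σ. Here z_{0.34} = -0.4125, z_{0.87} = 1.126.
So 1 = μ − 0.4125σ and 1.3 = μ + 1.126σ.
Subtracting: σ = (1.3 − 1)/(1.126 − (-0.4125)) = 0.19.
Then μ = 1 − (-0.4125)·0.19 = 1.08.
Precision τ = 1/σ² = 1/0.195² = 26.3.

μ = 1.08, τ = 26.3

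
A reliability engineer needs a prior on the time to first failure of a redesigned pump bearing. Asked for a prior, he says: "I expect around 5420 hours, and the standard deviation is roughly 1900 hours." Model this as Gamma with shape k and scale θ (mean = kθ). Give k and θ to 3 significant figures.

k ≈ 8.14, θ ≈ 666

For Gamma(k, scale θ): mean = kθ, variance = kθ², so CV = 1/√k.
CV = SD/mean = 1900/5420 = 0.3506, hence k = 1/CV² = 8.14.
Then θ = mean/k = 5420/8.14 = 666.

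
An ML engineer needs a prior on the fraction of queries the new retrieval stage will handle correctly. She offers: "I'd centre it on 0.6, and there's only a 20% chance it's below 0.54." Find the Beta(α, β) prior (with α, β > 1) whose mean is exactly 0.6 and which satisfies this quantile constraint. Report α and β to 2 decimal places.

α ≈ 28.00, β ≈ 18.67

With mean 0.6 fixed, write α = 0.6s, β = 0.4s where s = α+β.
Need P(θ < 0.54) = 0.2 under Beta(0.6s, 0.4s). Normal approximation: (q−m)/√(m(1−m)/s) ≈ z_{0.2} = -0.842, so s ≈ 0.6·0.4·(-0.842)²/(0.54−0.6)² = 47.2.
At s = 47.2: P(θ<0.54) ≈ 0.199. Adjusting to match 0.2 gives s ≈ 46.67.
So α = 0.6·46.67 ≈ 28.00, β = 0.4·46.67 ≈ 18.67.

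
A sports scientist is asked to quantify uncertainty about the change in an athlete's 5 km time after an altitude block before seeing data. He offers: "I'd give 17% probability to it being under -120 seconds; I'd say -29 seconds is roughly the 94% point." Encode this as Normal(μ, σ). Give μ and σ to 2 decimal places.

μ = -85.39, σ = 36.27

For Normal(μ,σ), the p-quantile is μ + z_p·σ. Here z_{0.17} = -0.9542, z_{0.94} = 1.555.
So -120 = μ − 0.9542σ and -29 = μ + 1.555σ.
Subtracting: σ = (-29 − -120)/(1.555 − (-0.9542)) = 36.27.
Then μ = -120 − (-0.9542)·36.27 = -85.39.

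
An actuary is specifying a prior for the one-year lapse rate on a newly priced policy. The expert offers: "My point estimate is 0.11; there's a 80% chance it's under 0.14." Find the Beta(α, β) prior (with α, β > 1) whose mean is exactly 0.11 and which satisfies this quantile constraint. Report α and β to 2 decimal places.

α ≈ 7.68, β ≈ 62.12

With mean 0.11 fixed, write α = 0.11s, β = 0.89s where s = α+β.
Need P(θ < 0.14) = 0.8 under Beta(0.11s, 0.89s). Normal approximation: (q−m)/√(m(1−m)/s) ≈ z_{0.8} = 0.842, so s ≈ 0.11·0.89·(0.842)²/(0.14−0.11)² = 77.1.
At s = 77.1: P(θ<0.14) ≈ 0.809. Adjusting to match 0.8 gives s ≈ 69.80.
So α = 0.11·69.80 ≈ 7.68, β = 0.89·69.80 ≈ 62.12.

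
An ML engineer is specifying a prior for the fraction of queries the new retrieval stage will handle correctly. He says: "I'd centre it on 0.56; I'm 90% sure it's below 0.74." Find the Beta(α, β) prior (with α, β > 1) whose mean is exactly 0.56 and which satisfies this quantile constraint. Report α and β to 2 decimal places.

With mean 0.56 fixed, write α = 0.56s, β = 0.44s where s = α+β.
Need P(θ < 0.74) = 0.9 under Beta(0.56s, 0.44s). Normal approximation: (q−m)/√(m(1−m)/s) ≈ z_{0.9} = 1.28, so s ≈ 0.56·0.44·(1.28)²/(0.74−0.56)² = 12.5.
At s = 12.5: P(θ<0.74) ≈ 0.907. Adjusting to match 0.9 gives s ≈ 11.78.
So α = 0.56·11.78 ≈ 6.60, β = 0.44·11.78 ≈ 5.18.

α ≈ 6.60, β ≈ 5.18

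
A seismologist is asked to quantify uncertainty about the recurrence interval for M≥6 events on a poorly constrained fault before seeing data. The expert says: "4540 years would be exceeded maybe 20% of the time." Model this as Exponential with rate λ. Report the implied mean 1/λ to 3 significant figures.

mean ≈ 2820 years

P(T > 4540.0) = e^(−λ·4540.0) = 0.2, so λ = −ln(0.2)/4540.0 = 0.000355.
Mean = 1/λ = 2820 years.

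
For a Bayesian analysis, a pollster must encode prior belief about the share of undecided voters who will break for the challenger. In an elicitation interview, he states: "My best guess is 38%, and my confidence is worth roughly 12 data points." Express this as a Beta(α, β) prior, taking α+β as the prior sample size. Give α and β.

Under the effective-sample-size interpretation, Beta(α, β) has prior mean α/(α+β) and prior sample size α+β.
So α+β = 12 and α/(α+β) = 0.38, giving α = 0.38·12 = 4.56 and β = 12 − 4.56 = 7.44.

α = 4.56, β = 7.44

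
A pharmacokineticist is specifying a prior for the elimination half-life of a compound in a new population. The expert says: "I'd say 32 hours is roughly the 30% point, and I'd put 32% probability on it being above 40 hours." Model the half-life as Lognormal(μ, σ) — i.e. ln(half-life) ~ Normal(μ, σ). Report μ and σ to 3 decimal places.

μ ≈ 3.584, σ ≈ 0.225

If T ~ Lognormal(μ,σ) then ln T ~ Normal(μ,σ), so the p-quantile of ln T is μ + z_p·σ.
ln(32) = 3.466 and ln(40) = 3.689; z_{0.3} = -0.5244, z_{0.68} = 0.4677.
σ = (3.689 − 3.466)/(0.4677 − (-0.5244)) = 0.225.
μ = 3.466 − (-0.5244)·0.225 = 3.584.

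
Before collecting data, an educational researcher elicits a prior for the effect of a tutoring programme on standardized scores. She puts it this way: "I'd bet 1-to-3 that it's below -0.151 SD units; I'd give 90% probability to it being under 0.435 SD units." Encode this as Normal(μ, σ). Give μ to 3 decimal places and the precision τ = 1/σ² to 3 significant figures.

The p-quantile of Normal(μ,σ) is μ + z_p·σ, with z_{0.25} = -0.6745 and z_{0.9} = 1.282.
Eliminate σ: μ = (z₂·x₁ − z₁·x₂)/(z₂ − z₁) = (1.282·-0.151 − (-0.6745)·0.435)/1.956 = 0.051.
Then σ = (x₂ − x₁)/(z₂ − z₁) = (0.435 − -0.151)/1.956 = 0.300.
Precision τ = 1/σ² = 1/0.2996² = 11.1.

μ = 0.051, τ = 11.1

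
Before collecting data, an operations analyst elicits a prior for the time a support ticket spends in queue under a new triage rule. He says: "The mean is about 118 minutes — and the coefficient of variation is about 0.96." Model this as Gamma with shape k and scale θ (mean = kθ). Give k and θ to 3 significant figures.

For Gamma(k, scale θ): mean = kθ, variance = kθ², so CV = 1/√k.
CV = 0.96, hence k = 1/CV² = 1.09.
Then θ = mean/k = 118/1.09 = 109.

k ≈ 1.09, θ ≈ 109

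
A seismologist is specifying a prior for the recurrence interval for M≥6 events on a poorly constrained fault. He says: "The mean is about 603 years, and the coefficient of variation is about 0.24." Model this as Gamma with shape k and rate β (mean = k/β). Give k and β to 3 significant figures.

k ≈ 17.4, β ≈ 0.0288

For Gamma(k, rate β): mean = k/β, variance = k/β², so CV = 1/√k.
CV = 0.24, hence k = 1/CV² = 17.4.
Then β = k/mean = 17.4/603 = 0.0288.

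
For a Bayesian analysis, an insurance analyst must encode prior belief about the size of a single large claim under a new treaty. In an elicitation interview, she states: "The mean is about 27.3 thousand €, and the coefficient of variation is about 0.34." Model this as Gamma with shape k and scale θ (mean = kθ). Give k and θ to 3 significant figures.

k ≈ 8.65, θ ≈ 3.16

For Gamma(k, scale θ): mean = kθ, variance = kθ², so CV = 1/√k.
CV = 0.34, hence k = 1/CV² = 8.65.
Then θ = mean/k = 27.3/8.65 = 3.16.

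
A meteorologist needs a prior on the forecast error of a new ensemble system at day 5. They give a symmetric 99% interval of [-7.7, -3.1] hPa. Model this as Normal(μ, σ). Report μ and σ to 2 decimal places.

A symmetric 99% interval runs μ ± z·σ with z = 2.576.
Half-width = 2.3, so σ = 2.3/2.576 = 0.89.
μ is the interval midpoint, -5.40.

μ = -5.40, σ = 0.89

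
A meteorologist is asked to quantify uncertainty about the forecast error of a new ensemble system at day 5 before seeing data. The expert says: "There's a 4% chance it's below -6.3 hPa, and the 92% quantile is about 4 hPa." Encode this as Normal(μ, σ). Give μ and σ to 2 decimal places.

The p-quantile of Normal(μ,σ) is μ + z_p·σ, with z_{0.04} = -1.751 and z_{0.92} = 1.405.
Eliminate σ: μ = (z₂·x₁ − z₁·x₂)/(z₂ − z₁) = (1.405·-6.3 − (-1.751)·4)/3.156 = -0.59.
Then σ = (x₂ − x₁)/(z₂ − z₁) = (4 − -6.3)/3.156 = 3.26.

μ = -0.59, σ = 3.26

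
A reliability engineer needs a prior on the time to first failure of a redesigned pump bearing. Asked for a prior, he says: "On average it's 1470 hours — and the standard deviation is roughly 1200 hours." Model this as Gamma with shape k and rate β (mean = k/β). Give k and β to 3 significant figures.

k ≈ 1.5, β ≈ 0.00102

For Gamma(k, rate β): mean = k/β, variance = k/β², so CV = 1/√k.
CV = SD/mean = 1200/1470 = 0.8163, hence k = 1/CV² = 1.5.
Then β = k/mean = 1.5/1470 = 0.00102.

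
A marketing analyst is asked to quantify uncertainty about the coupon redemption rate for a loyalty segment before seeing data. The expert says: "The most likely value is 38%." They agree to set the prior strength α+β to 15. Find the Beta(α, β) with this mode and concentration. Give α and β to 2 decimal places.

For α,β > 1 the Beta mode is (α−1)/(α+β−2). With α+β = 15, the mode is (α−1)/13.
Set (α−1)/13 = 0.38 → α = 1 + 0.38·13 = 5.94.
β = 15 − α = 9.06.

α = 5.94, β = 9.06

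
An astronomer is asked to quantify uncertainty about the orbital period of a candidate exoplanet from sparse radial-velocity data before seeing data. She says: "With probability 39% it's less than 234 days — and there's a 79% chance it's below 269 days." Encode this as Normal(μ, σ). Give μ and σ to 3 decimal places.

For Normal(μ,σ), the p-quantile is μ + z_p·σ. Here z_{0.39} = -0.2793, z_{0.79} = 0.8064.
So 234 = μ − 0.2793σ and 269 = μ + 0.8064σ.
Subtracting: σ = (269 − 234)/(0.8064 − (-0.2793)) = 32.236.
Then μ = 234 − (-0.2793)·32.236 = 243.004.

μ = 243.004, σ = 32.236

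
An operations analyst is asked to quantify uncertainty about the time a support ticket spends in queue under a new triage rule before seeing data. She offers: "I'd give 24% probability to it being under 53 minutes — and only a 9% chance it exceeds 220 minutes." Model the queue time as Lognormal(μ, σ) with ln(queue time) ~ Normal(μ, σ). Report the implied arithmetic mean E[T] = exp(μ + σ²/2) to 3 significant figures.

If T ~ Lognormal(μ,σ) then ln T ~ Normal(μ,σ), so the p-quantile of ln T is μ + z_p·σ.
ln(53) = 3.97 and ln(220) = 5.394; z_{0.24} = -0.7063, z_{0.91} = 1.341.
σ = (5.394 − 3.97)/(1.341 − (-0.7063)) = 0.695.
μ = 3.97 − (-0.7063)·0.695 = 4.461.
E[T] = exp(μ + σ²/2) = exp(4.461 + 0.2417) = 110 minutes.

E[T] ≈ 110 minutes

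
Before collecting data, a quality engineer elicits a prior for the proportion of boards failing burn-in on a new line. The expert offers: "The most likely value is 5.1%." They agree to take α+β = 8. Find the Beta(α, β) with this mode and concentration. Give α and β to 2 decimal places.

For α,β > 1 the Beta mode is (α−1)/(α+β−2). With α+β = 8, the mode is (α−1)/6.
Set (α−1)/6 = 0.051 → α = 1 + 0.051·6 = 1.31.
β = 8 − α = 6.69.

α = 1.31, β = 6.69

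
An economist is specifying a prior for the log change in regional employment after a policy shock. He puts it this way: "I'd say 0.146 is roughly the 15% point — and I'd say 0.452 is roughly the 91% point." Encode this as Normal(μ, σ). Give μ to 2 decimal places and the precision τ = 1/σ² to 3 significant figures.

μ = 0.28, τ = 60.4

The p-quantile of Normal(μ,σ) is μ + z_p·σ, with z_{0.15} = -1.036 and z_{0.91} = 1.341.
Eliminate σ: μ = (z₂·x₁ − z₁·x₂)/(z₂ − z₁) = (1.341·0.146 − (-1.036)·0.452)/2.377 = 0.28.
Then σ = (x₂ − x₁)/(z₂ − z₁) = (0.452 − 0.146)/2.377 = 0.13.
Precision τ = 1/σ² = 1/0.1287² = 60.4.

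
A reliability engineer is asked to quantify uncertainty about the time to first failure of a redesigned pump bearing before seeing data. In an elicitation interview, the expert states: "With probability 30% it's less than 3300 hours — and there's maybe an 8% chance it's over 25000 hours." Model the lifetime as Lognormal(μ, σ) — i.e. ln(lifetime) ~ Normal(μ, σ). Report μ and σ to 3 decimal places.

If T ~ Lognormal(μ,σ) then ln T ~ Normal(μ,σ), so the p-quantile of ln T is μ + z_p·σ.
ln(3300) = 8.102 and ln(25000) = 10.13; z_{0.3} = -0.5244, z_{0.92} = 1.405.
σ = (10.13 − 8.102)/(1.405 − (-0.5244)) = 1.049.
μ = 8.102 − (-0.5244)·1.049 = 8.652.

μ ≈ 8.652, σ ≈ 1.049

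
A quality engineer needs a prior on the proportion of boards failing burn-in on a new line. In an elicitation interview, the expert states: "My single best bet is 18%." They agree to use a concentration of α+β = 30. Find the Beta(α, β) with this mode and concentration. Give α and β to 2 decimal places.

α = 6.04, β = 23.96

For α,β > 1 the Beta mode is (α−1)/(α+β−2). With α+β = 30, the mode is (α−1)/28.
Set (α−1)/28 = 0.18 → α = 1 + 0.18·28 = 6.04.
β = 30 − α = 23.96.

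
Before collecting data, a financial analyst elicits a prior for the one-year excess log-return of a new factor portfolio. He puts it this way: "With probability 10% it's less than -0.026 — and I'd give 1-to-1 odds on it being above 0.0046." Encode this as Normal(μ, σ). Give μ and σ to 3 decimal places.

μ = 0.005, σ = 0.024

For Normal(μ,σ), the p-quantile is μ + z_p·σ. Here z_{0.1} = -1.282, z_{0.5} = 0.
So -0.026 = μ − 1.282σ and 0.0046 = μ + 0σ.
Subtracting: σ = (0.0046 − -0.026)/(0 − (-1.282)) = 0.024.
Then μ = -0.026 − (-1.282)·0.024 = 0.005.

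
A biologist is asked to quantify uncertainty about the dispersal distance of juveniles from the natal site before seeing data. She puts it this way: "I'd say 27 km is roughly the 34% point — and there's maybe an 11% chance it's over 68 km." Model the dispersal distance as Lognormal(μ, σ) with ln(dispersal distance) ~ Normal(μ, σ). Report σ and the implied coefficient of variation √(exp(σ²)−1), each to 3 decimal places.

If T ~ Lognormal(μ,σ) then ln T ~ Normal(μ,σ), so the p-quantile of ln T is μ + z_p·σ.
ln(27) = 3.296 and ln(68) = 4.22; z_{0.34} = -0.4125, z_{0.89} = 1.227.
σ = (4.22 − 3.296)/(1.227 − (-0.4125)) = 0.564.
μ = 3.296 − (-0.4125)·0.564 = 3.528.
CV = √(exp(σ²)−1) = √(exp(0.3176)−1) = 0.611.

σ ≈ 0.564, CV ≈ 0.611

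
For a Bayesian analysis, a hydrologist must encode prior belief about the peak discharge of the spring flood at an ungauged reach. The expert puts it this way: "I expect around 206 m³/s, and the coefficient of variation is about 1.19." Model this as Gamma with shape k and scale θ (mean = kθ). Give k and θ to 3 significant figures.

For Gamma(k, scale θ): mean = kθ, variance = kθ², so CV = 1/√k.
CV = 1.19, hence k = 1/CV² = 0.706.
Then θ = mean/k = 206/0.706 = 292.

k ≈ 0.706, θ ≈ 292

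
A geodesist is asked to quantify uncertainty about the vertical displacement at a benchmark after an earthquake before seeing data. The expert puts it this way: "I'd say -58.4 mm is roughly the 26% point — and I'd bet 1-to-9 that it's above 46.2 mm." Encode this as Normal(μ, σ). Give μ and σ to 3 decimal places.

For Normal(μ,σ), the p-quantile is μ + z_p·σ. Here z_{0.26} = -0.6433, z_{0.9} = 1.282.
So -58.4 = μ − 0.6433σ and 46.2 = μ + 1.282σ.
Subtracting: σ = (46.2 − -58.4)/(1.282 − (-0.6433)) = 54.341.
Then μ = -58.4 − (-0.6433)·54.341 = -23.440.

μ = -23.440, σ = 54.341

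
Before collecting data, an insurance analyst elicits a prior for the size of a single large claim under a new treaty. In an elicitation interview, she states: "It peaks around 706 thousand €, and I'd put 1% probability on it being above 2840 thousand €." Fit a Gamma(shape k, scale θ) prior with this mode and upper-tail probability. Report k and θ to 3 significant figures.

Gamma(k,θ) with k>1 has mode (k−1)θ, so θ = 706/(k−1).
Need P(X < 2840) = 0.99 with θ tied to k this way. Start at k = 2, θ = 706: P(X<2840) ≈ 0.910.
Too low — raise k to concentrate. Iterating converges to k ≈ 3.15.
Then θ = 706/(3.15−1) ≈ 328.

k ≈ 3.15, θ ≈ 328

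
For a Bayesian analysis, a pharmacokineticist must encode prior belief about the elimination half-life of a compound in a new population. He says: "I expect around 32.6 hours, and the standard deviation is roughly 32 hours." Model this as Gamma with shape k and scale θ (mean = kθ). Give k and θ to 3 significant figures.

For Gamma(k, scale θ): mean = kθ, variance = kθ², so CV = 1/√k.
CV = SD/mean = 32/32.6 = 0.9816, hence k = 1/CV² = 1.04.
Then θ = mean/k = 32.6/1.04 = 31.4.

k ≈ 1.04, θ ≈ 31.4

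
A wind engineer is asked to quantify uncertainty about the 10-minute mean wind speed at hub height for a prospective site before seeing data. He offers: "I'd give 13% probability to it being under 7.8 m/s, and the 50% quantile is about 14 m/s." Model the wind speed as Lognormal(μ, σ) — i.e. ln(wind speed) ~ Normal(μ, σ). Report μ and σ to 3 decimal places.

If T ~ Lognormal(μ,σ) then ln T ~ Normal(μ,σ), so the p-quantile of ln T is μ + z_p·σ.
ln(7.8) = 2.054 and ln(14) = 2.639; z_{0.13} = -1.126, z_{0.5} = 0.
σ = (2.639 − 2.054)/(0 − (-1.126)) = 0.519.
μ = 2.054 − (-1.126)·0.519 = 2.639.

μ ≈ 2.639, σ ≈ 0.519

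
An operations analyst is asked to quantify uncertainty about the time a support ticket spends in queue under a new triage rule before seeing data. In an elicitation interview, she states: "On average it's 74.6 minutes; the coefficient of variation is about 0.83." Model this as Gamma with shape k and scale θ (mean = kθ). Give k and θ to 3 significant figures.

k ≈ 1.45, θ ≈ 51.4

For Gamma(k, scale θ): mean = kθ, variance = kθ², so CV = 1/√k.
CV = 0.83, hence k = 1/CV² = 1.45.
Then θ = mean/k = 74.6/1.45 = 51.4.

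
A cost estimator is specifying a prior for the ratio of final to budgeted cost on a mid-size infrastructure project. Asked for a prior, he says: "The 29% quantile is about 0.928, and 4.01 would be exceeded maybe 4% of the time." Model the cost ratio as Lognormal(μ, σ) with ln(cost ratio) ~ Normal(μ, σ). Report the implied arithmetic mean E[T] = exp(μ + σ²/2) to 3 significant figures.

If T ~ Lognormal(μ,σ) then ln T ~ Normal(μ,σ), so the p-quantile of ln T is μ + z_p·σ.
ln(0.928) = -0.07472 and ln(4.01) = 1.389; z_{0.29} = -0.5534, z_{0.96} = 1.751.
σ = (1.389 − -0.07472)/(1.751 − (-0.5534)) = 0.635.
μ = -0.07472 − (-0.5534)·0.635 = 0.277.
E[T] = exp(μ + σ²/2) = exp(0.277 + 0.2017) = 1.61.

E[T] ≈ 1.61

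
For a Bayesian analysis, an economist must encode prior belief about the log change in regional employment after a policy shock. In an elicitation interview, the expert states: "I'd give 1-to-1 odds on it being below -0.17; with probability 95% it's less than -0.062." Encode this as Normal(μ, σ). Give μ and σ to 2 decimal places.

μ = -0.17, σ = 0.07

The p-quantile of Normal(μ,σ) is μ + z_p·σ, with z_{0.5} = 0 and z_{0.95} = 1.645.
Eliminate σ: μ = (z₂·x₁ − z₁·x₂)/(z₂ − z₁) = (1.645·-0.17 − (0)·-0.062)/1.645 = -0.17.
Then σ = (x₂ − x₁)/(z₂ − z₁) = (-0.062 − -0.17)/1.645 = 0.07.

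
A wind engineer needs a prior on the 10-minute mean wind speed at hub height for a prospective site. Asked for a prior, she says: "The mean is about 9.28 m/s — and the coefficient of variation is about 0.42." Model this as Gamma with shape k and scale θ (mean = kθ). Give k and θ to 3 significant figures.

For Gamma(k, scale θ): mean = kθ, variance = kθ², so CV = 1/√k.
CV = 0.42, hence k = 1/CV² = 5.67.
Then θ = mean/k = 9.28/5.67 = 1.64.

k ≈ 5.67, θ ≈ 1.64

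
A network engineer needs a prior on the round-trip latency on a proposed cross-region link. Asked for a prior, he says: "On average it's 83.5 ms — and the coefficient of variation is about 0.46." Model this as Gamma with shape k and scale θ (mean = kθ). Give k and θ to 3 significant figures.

k ≈ 4.73, θ ≈ 17.7

For Gamma(k, scale θ): mean = kθ, variance = kθ², so CV = 1/√k.
CV = 0.46, hence k = 1/CV² = 4.73.
Then θ = mean/k = 83.5/4.73 = 17.7.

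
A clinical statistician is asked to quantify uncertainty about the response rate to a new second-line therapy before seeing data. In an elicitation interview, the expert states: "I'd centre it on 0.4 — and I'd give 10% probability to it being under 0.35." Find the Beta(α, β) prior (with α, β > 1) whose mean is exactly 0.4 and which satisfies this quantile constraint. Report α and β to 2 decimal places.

α ≈ 62.22, β ≈ 93.33

With mean 0.4 fixed, write α = 0.4s, β = 0.6s where s = α+β.
Need P(θ < 0.35) = 0.1 under Beta(0.4s, 0.6s). Normal approximation: (q−m)/√(m(1−m)/s) ≈ z_{0.1} = -1.28, so s ≈ 0.4·0.6·(-1.28)²/(0.35−0.4)² = 157.7.
At s = 157.7: P(θ<0.35) ≈ 0.098. Adjusting to match 0.1 gives s ≈ 155.56.
So α = 0.4·155.56 ≈ 62.22, β = 0.6·155.56 ≈ 93.33.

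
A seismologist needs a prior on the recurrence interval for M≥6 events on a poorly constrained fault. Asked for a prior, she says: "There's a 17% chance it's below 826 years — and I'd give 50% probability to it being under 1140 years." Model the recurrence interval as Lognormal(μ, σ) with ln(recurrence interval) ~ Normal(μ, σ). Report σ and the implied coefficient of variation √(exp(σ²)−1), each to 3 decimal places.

If T ~ Lognormal(μ,σ) then ln T ~ Normal(μ,σ), so the p-quantile of ln T is μ + z_p·σ.
ln(826) = 6.717 and ln(1140) = 7.039; z_{0.17} = -0.9542, z_{0.5} = 0.
σ = (7.039 − 6.717)/(0 − (-0.9542)) = 0.338.
μ = 6.717 − (-0.9542)·0.338 = 7.039.
CV = √(exp(σ²)−1) = √(exp(0.1140)−1) = 0.348.

σ ≈ 0.338, CV ≈ 0.348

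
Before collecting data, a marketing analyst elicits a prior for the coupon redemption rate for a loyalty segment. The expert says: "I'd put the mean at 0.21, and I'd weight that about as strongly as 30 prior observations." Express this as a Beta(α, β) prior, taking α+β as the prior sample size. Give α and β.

α = 6.3, β = 23.7

Under the effective-sample-size interpretation, Beta(α, β) has prior mean α/(α+β) and prior sample size α+β.
So α+β = 30 and α/(α+β) = 0.21, giving α = 0.21·30 = 6.3 and β = 30 − 6.3 = 23.7.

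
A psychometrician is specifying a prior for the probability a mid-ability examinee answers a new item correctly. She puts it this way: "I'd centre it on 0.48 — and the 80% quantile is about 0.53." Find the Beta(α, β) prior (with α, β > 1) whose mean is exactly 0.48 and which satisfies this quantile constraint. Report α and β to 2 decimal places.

With mean 0.48 fixed, write α = 0.48s, β = 0.52s where s = α+β.
Need P(θ < 0.53) = 0.8 under Beta(0.48s, 0.52s). Normal approximation: (q−m)/√(m(1−m)/s) ≈ z_{0.8} = 0.842, so s ≈ 0.48·0.52·(0.842)²/(0.53−0.48)² = 70.7.
At s = 70.7: P(θ<0.53) ≈ 0.800. Adjusting to match 0.8 gives s ≈ 70.71.
So α = 0.48·70.71 ≈ 33.94, β = 0.52·70.71 ≈ 36.77.

α ≈ 33.94, β ≈ 36.77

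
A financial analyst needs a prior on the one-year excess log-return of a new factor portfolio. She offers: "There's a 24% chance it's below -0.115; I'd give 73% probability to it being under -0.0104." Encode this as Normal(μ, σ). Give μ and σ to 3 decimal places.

For Normal(μ,σ), the p-quantile is μ + z_p·σ. Here z_{0.24} = -0.7063, z_{0.73} = 0.6128.
So -0.115 = μ − 0.7063σ and -0.0104 = μ + 0.6128σ.
Subtracting: σ = (-0.0104 − -0.115)/(0.6128 − (-0.7063)) = 0.079.
Then μ = -0.115 − (-0.7063)·0.079 = -0.059.

μ = -0.059, σ = 0.079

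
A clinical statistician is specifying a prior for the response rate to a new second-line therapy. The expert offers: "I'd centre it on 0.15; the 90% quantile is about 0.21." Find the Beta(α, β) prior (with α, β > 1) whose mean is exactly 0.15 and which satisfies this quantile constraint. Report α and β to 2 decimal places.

α ≈ 9.27, β ≈ 52.52

With mean 0.15 fixed, write α = 0.15s, β = 0.85s where s = α+β.
Need P(θ < 0.21) = 0.9 under Beta(0.15s, 0.85s). Normal approximation: (q−m)/√(m(1−m)/s) ≈ z_{0.9} = 1.28, so s ≈ 0.15·0.85·(1.28)²/(0.21−0.15)² = 58.2.
At s = 58.2: P(θ<0.21) ≈ 0.894. Adjusting to match 0.9 gives s ≈ 61.79.
So α = 0.15·61.79 ≈ 9.27, β = 0.85·61.79 ≈ 52.52.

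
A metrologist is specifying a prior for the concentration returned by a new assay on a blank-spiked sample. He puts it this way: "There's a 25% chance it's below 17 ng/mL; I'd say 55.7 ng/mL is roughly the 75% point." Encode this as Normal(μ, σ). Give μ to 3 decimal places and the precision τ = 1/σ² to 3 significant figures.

For Normal(μ,σ), the p-quantile is μ + z_p·σ. Here z_{0.25} = -0.6745, z_{0.75} = 0.6745.
So 17 = μ − 0.6745σ and 55.7 = μ + 0.6745σ.
Subtracting: σ = (55.7 − 17)/(0.6745 − (-0.6745)) = 28.688.
Then μ = 17 − (-0.6745)·28.688 = 36.350.
Precision τ = 1/σ² = 1/28.69² = 0.00122.

μ = 36.350, τ = 0.00122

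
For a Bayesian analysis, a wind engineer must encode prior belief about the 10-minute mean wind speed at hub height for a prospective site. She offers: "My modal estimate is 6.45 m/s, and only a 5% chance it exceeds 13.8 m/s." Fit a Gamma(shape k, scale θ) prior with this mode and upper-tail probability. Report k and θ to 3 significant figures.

k ≈ 5.77, θ ≈ 1.35

Gamma(k,θ) with k>1 has mode (k−1)θ, so θ = 6.45/(k−1).
Need P(X < 13.8) = 0.95 with θ tied to k this way. Start at k = 2, θ = 6.45: P(X<13.8) ≈ 0.630.
Too low — raise k to concentrate. Iterating converges to k ≈ 5.77.
Then θ = 6.45/(5.77−1) ≈ 1.35.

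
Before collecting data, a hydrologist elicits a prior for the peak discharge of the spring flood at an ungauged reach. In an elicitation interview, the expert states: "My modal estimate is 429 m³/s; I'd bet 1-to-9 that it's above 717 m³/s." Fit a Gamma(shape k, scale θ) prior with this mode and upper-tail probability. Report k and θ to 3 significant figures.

k ≈ 8.16, θ ≈ 59.9

Gamma(k,θ) with k>1 has mode (k−1)θ, so θ = 429/(k−1).
Need P(X < 717) = 0.9 with θ tied to k this way. Start at k = 2, θ = 429: P(X<717) ≈ 0.498.
Too low — raise k to concentrate. Iterating converges to k ≈ 8.16.
Then θ = 429/(8.16−1) ≈ 59.9.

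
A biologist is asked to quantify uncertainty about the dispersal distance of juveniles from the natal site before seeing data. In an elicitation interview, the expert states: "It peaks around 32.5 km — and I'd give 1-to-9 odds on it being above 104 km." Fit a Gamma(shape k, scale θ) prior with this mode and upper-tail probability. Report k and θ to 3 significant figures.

Gamma(k,θ) with k>1 has mode (k−1)θ, so θ = 32.5/(k−1).
Need P(X < 104) = 0.9 with θ tied to k this way. Start at k = 2, θ = 32.5: P(X<104) ≈ 0.829.
Too low — raise k to concentrate. Iterating converges to k ≈ 2.4.
Then θ = 32.5/(2.4−1) ≈ 23.3.

k ≈ 2.4, θ ≈ 23.3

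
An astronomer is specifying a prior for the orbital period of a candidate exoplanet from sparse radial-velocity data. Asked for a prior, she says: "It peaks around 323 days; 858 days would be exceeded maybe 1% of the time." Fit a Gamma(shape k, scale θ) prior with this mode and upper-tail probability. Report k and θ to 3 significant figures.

k ≈ 5.85, θ ≈ 66.6

Gamma(k,θ) with k>1 has mode (k−1)θ, so θ = 323/(k−1).
Need P(X < 858) = 0.99 with θ tied to k this way. Start at k = 2, θ = 323: P(X<858) ≈ 0.743.
Too low — raise k to concentrate. Iterating converges to k ≈ 5.85.
Then θ = 323/(5.85−1) ≈ 66.6.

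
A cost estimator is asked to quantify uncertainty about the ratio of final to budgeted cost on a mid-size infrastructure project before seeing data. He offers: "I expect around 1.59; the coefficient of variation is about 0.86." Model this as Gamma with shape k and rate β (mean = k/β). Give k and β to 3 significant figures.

k ≈ 1.35, β ≈ 0.85

For Gamma(k, rate β): mean = k/β, variance = k/β², so CV = 1/√k.
CV = 0.86, hence k = 1/CV² = 1.35.
Then β = k/mean = 1.35/1.59 = 0.85.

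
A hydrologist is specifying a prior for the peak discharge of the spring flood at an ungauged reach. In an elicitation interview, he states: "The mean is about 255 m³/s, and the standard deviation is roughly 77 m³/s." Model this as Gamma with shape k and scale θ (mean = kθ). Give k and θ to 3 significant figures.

k ≈ 11, θ ≈ 23.3

For Gamma(k, scale θ): mean = kθ, variance = kθ², so CV = 1/√k.
CV = SD/mean = 77/255 = 0.302, hence k = 1/CV² = 11.
Then θ = mean/k = 255/11 = 23.3.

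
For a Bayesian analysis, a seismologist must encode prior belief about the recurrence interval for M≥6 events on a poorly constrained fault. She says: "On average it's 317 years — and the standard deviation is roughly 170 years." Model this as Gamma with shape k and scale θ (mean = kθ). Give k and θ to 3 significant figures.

k ≈ 3.48, θ ≈ 91.2

For Gamma(k, scale θ): mean = kθ, variance = kθ², so CV = 1/√k.
CV = SD/mean = 170/317 = 0.5363, hence k = 1/CV² = 3.48.
Then θ = mean/k = 317/3.48 = 91.2.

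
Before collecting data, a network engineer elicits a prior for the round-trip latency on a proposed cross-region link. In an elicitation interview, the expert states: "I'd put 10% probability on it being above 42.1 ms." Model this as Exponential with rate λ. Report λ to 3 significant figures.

λ ≈ 0.0547

P(T > 42.1) = e^(−λ·42.1) = 0.1, so λ = −ln(0.1)/42.1 = 0.0547.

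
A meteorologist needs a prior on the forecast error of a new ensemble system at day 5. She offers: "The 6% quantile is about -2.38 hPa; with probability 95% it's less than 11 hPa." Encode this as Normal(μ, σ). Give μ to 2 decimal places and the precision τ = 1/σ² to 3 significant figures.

For Normal(μ,σ), the p-quantile is μ + z_p·σ. Here z_{0.06} = -1.555, z_{0.95} = 1.645.
So -2.38 = μ − 1.555σ and 11 = μ + 1.645σ.
Subtracting: σ = (11 − -2.38)/(1.645 − (-1.555)) = 4.18.
Then μ = -2.38 − (-1.555)·4.18 = 4.12.
Precision τ = 1/σ² = 1/4.182² = 0.0572.

μ = 4.12, τ = 0.0572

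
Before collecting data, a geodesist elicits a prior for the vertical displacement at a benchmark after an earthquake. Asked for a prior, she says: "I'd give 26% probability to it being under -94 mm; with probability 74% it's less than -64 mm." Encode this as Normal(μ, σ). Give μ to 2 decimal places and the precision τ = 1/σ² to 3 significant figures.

μ = -79.00, τ = 0.00184

For Normal(μ,σ), the p-quantile is μ + z_p·σ. Here z_{0.26} = -0.6433, z_{0.74} = 0.6433.
So -94 = μ − 0.6433σ and -64 = μ + 0.6433σ.
Subtracting: σ = (-64 − -94)/(0.6433 − (-0.6433)) = 23.32.
Then μ = -94 − (-0.6433)·23.32 = -79.00.
Precision τ = 1/σ² = 1/23.32² = 0.00184.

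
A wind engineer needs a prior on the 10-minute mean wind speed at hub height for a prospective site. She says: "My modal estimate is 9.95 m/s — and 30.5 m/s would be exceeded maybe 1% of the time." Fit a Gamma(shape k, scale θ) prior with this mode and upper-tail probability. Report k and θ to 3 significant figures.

Gamma(k,θ) with k>1 has mode (k−1)θ, so θ = 9.95/(k−1).
Need P(X < 30.5) = 0.99 with θ tied to k this way. Start at k = 2, θ = 9.95: P(X<30.5) ≈ 0.810.
Too low — raise k to concentrate. Iterating converges to k ≈ 4.57.
Then θ = 9.95/(4.57−1) ≈ 2.79.

k ≈ 4.57, θ ≈ 2.79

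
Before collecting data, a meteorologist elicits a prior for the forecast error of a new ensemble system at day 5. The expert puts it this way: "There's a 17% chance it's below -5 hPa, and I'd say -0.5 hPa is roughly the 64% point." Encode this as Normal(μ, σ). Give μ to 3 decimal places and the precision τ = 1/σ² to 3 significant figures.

The p-quantile of Normal(μ,σ) is μ + z_p·σ, with z_{0.17} = -0.9542 and z_{0.64} = 0.3585.
Eliminate σ: μ = (z₂·x₁ − z₁·x₂)/(z₂ − z₁) = (0.3585·-5 − (-0.9542)·-0.5)/1.313 = -1.729.
Then σ = (x₂ − x₁)/(z₂ − z₁) = (-0.5 − -5)/1.313 = 3.428.
Precision τ = 1/σ² = 1/3.428² = 0.0851.

μ = -1.729, τ = 0.0851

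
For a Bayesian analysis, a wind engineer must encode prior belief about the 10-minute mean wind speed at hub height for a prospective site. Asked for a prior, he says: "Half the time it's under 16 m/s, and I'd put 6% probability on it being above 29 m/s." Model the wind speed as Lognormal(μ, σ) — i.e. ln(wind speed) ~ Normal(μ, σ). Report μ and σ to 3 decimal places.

If T ~ Lognormal(μ,σ) then ln T ~ Normal(μ,σ), so the p-quantile of ln T is μ + z_p·σ.
ln(16) = 2.773 and ln(29) = 3.367; z_{0.5} = 0, z_{0.94} = 1.555.
σ = (3.367 − 2.773)/(1.555 − (0)) = 0.383.
μ = 2.773 − (0)·0.383 = 2.773.

μ ≈ 2.773, σ ≈ 0.383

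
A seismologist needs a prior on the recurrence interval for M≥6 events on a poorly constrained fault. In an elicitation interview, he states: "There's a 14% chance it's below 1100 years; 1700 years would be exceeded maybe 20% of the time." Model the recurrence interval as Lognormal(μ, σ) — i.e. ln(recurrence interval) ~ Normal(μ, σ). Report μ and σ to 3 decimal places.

If T ~ Lognormal(μ,σ) then ln T ~ Normal(μ,σ), so the p-quantile of ln T is μ + z_p·σ.
ln(1100) = 7.003 and ln(1700) = 7.438; z_{0.14} = -1.08, z_{0.8} = 0.8416.
σ = (7.438 − 7.003)/(0.8416 − (-1.08)) = 0.226.
μ = 7.003 − (-1.08)·0.226 = 7.248.

μ ≈ 7.248, σ ≈ 0.226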